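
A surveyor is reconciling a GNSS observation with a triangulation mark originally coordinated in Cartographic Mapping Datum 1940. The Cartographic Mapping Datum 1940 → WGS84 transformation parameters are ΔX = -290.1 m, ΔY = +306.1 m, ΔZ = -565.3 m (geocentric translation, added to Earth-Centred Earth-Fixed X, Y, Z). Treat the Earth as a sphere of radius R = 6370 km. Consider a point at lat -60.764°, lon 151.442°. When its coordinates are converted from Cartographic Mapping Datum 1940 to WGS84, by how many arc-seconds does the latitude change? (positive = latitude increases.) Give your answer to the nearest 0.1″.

Δφ = 2.4″

sin φ = -0.872615, cos φ = 0.488408, sin λ = 0.478048, cos λ = -0.878334.
North component: ΔN = −sin φ cos λ·ΔX − sin φ sin λ·ΔY + cos φ·ΔZ = −(-0.872615)(-0.878334)(-290.1) − (-0.872615)(0.478048)(306.1) + (0.488408)(-565.3) = 73.94 m.
1° of latitude spans πR/180 = 111177 m, so Δφ = 73.94 / 111177 × 3600 = 2.394″.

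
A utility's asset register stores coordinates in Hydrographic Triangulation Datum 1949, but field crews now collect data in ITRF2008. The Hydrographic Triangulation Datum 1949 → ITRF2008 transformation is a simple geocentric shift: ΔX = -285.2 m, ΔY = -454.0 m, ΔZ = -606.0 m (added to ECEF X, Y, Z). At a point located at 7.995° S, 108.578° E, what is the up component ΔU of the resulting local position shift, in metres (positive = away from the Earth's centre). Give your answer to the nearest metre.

ΔU = -252 m

The local up (radial) axis is (cos φ cos λ, cos φ sin λ, sin φ), giving ΔU = 89.980 − 426.160 + 84.287 = -251.89 m.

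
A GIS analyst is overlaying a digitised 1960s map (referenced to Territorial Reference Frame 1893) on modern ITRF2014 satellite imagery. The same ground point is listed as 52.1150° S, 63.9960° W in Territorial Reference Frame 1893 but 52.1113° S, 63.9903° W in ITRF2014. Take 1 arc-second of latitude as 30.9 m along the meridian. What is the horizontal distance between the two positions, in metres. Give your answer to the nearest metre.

Δφ = -52.1113° − -52.1150° = +0.0037°; Δλ = -63.9903° − -63.9960° = +0.0057°.
1° of latitude = 3600 × 30.90 = 111240 m.
ΔN = Δφ × 111240 = 411.6 m; ΔE = Δλ × 111240 × cos(-52.1150°) = +0.0057 × 111240 × 0.614079 = 389.4 m.
Distance = √(ΔE² + ΔN²) = √(389.4² + 411.6²) = 566.6 m.

567 m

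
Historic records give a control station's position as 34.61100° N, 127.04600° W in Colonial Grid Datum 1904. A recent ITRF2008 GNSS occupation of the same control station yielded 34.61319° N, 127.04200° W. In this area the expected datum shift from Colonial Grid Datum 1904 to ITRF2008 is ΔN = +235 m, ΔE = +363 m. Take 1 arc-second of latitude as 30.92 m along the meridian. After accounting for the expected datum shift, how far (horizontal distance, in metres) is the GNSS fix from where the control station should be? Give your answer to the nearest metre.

9 m

Observed coordinate differences: Δφ = +0.00219°, Δλ = +0.00400°.
Converting to metres (1° lat = 111312 m, cos φ = 0.823027): observed ΔN = 243.8 m, observed ΔE = 366.5 m.
Subtracting the expected shift leaves a residual of 243.8 − (235) = 8.8 m north and 366.5 − (363) = 3.5 m east.
Residual distance = √(8.8² + 3.5²) = 9.4 m.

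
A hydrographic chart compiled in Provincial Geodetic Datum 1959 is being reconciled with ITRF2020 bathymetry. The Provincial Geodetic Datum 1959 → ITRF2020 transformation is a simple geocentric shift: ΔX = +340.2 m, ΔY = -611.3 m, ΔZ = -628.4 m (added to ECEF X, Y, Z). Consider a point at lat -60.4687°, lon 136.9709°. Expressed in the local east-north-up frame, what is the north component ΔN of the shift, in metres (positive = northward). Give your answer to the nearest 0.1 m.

The local north axis is (−sin φ cos λ, −sin φ sin λ, cos φ), giving ΔN = -216.381 − 362.941 − 309.738 = -889.06 m.

ΔN = -889.1 m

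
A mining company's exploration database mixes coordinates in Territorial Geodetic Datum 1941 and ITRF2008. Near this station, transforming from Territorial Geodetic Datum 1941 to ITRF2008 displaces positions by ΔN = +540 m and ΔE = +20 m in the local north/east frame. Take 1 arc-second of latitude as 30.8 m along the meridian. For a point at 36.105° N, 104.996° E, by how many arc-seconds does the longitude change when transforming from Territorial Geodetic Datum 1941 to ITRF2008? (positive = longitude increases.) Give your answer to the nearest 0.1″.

Δλ = 0.8″

At latitude 36.105°, cos φ = 0.807938.
1″ of longitude at this latitude = 30.80 × cos φ = 24.8845 m, so Δλ = 20.0 / 24.8845 = 0.804″.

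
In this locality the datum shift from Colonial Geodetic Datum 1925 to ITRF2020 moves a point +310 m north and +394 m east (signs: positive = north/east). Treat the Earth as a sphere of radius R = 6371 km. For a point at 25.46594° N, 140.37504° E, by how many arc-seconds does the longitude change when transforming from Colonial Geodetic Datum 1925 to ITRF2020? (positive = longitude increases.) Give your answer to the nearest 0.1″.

At latitude 25.46594°, cos φ = 0.902841.
One radian of longitude at latitude φ spans R cos φ, so Δλ = ΔE / (R cos φ) = 394.0 / (6371000 × 0.902841) = 6.8498e-05 rad = 14.129″.

Δλ = 14.1″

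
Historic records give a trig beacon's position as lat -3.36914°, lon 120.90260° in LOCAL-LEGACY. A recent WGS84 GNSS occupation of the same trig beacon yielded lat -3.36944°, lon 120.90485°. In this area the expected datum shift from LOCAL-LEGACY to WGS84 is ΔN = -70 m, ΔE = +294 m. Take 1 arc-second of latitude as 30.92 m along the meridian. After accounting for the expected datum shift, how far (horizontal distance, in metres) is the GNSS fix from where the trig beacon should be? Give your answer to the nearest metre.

57 m

Observed coordinate differences: Δφ = -0.00030°, Δλ = +0.00225°.
Converting to metres (1° lat = 111312 m, cos φ = 0.998272): observed ΔN = -33.4 m, observed ΔE = 250.0 m.
Subtracting the expected shift leaves a residual of -33.4 − (-70) = 36.6 m north and 250.0 − (294) = -44.0 m east.
Residual distance = √(36.6² + (-44.0)²) = 57.2 m.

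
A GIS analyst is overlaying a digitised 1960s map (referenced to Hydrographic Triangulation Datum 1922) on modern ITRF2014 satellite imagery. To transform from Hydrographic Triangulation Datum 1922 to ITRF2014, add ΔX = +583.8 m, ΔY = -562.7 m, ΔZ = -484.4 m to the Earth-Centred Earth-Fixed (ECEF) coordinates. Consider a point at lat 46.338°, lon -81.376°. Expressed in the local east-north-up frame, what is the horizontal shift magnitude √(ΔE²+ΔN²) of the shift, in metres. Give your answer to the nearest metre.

940 m

At φ = 46.338°, λ = -81.376°: sin φ = 0.723425, cos φ = 0.690403, sin λ = -0.988694, cos λ = 0.149949.
ΔE = −sin λ·ΔX + cos λ·ΔY = −(-0.988694)·(583.8) + (0.149949)·(-562.7) = 492.82 m.
ΔN = −sin φ cos λ·ΔX − sin φ sin λ·ΔY + cos φ·ΔZ = −(0.723425)(0.149949)(583.8) − (0.723425)(-0.988694)(-562.7) + (0.690403)(-484.4) = -800.23 m.
Horizontal magnitude = √(ΔE² + ΔN²) = √(492.82² + (-800.23)²) = 939.81 m.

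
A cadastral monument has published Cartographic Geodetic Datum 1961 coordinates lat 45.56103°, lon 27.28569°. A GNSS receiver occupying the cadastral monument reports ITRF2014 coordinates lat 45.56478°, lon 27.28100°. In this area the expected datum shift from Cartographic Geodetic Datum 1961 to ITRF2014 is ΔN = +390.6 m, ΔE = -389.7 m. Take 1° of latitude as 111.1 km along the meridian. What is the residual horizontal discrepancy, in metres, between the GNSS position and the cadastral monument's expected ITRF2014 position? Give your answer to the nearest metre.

36 m

Observed coordinate differences: Δφ = +0.00375°, Δλ = -0.00469°.
Converting to metres (1° lat = 111100 m, cos φ = 0.700149): observed ΔN = 416.6 m, observed ΔE = -364.8 m.
Subtracting the expected shift leaves a residual of 416.6 − (390.6) = 26.0 m north and -364.8 − (-389.7) = 24.9 m east.
Residual distance = √(26.0² + 24.9²) = 36.0 m.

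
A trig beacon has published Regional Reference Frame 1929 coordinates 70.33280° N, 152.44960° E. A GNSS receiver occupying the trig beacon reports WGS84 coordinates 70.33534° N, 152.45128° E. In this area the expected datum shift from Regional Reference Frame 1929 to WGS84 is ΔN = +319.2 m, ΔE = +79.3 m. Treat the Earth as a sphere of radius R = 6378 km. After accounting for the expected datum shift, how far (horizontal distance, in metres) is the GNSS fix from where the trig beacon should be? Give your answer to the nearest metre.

Observed coordinate differences: Δφ = +0.00254°, Δλ = +0.00168°.
Converting to metres (1° lat = 111317 m, cos φ = 0.336556): observed ΔN = 282.7 m, observed ΔE = 62.9 m.
Subtracting the expected shift leaves a residual of 282.7 − (319.2) = -36.5 m north and 62.9 − (79.3) = -16.4 m east.
Residual distance = √((-36.5)² + (-16.4)²) = 40.0 m.

40 m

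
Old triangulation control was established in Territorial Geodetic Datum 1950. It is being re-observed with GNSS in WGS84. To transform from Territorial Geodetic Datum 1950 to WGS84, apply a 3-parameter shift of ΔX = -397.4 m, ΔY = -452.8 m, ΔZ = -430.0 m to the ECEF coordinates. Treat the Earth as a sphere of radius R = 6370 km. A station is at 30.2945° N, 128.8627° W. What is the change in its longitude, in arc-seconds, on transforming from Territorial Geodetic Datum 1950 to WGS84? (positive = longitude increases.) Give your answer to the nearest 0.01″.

Δλ = -0.95″

sin φ = 0.504445, cos φ = 0.863444, sin λ = -0.778652, cos λ = -0.627456.
East component: ΔE = −sin λ·ΔX + cos λ·ΔY = −(-0.778652)(-397.4) + (-0.627456)(-452.8) = -25.32 m.
1° of latitude spans πR/180 = 111177 m; at latitude φ, 1° of longitude spans that × cos φ = 95995.5 m, so Δλ = -25.32 / 95995.5 × 3600 = -0.950″.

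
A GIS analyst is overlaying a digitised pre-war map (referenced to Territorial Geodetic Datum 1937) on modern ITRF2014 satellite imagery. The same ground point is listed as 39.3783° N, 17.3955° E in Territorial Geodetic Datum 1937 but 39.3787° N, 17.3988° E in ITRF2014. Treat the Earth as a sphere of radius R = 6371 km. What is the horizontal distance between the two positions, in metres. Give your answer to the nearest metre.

287 m

Δφ = 39.3787° − 39.3783° = +0.0004°; Δλ = 17.3988° − 17.3955° = +0.0033°.
1° along a meridian = πR/180 = 111195 m.
ΔN = Δφ × 111195 = 44.5 m; ΔE = Δλ × 111195 × cos(39.3783°) = +0.0033 × 111195 × 0.772974 = 283.6 m.
Distance = √(ΔE² + ΔN²) = √(283.6² + 44.5²) = 287.1 m.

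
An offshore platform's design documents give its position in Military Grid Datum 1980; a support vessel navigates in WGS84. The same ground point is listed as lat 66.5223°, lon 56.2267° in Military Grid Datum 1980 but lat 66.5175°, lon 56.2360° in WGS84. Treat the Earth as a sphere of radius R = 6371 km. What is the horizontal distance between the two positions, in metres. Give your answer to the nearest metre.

Δφ = 66.5175° − 66.5223° = -0.0048°; Δλ = 56.2360° − 56.2267° = +0.0093°.
1° along a meridian = πR/180 = 111195 m.
ΔN = Δφ × 111195 = -533.7 m; ΔE = Δλ × 111195 × cos(66.5223°) = +0.0093 × 111195 × 0.398392 = 412.0 m.
Distance = √(ΔE² + ΔN²) = √(412.0² + (-533.7)²) = 674.2 m.

674 m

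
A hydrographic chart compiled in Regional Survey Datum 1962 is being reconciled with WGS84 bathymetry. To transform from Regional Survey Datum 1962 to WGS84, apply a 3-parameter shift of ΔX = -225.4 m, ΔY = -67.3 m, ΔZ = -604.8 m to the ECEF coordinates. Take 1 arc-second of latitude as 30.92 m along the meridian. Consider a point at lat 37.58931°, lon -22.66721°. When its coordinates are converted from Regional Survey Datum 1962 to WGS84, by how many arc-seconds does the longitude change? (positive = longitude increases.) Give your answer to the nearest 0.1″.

Δλ = -6.1″

sin φ = 0.609997, cos φ = 0.792403, sin λ = -0.385378, cos λ = 0.922759.
East component: ΔE = −sin λ·ΔX + cos λ·ΔY = −(-0.385378)(-225.4) + (0.922759)(-67.3) = -148.97 m.
1° of latitude spans 3600 × 30.92 = 111312 m; at latitude φ, 1° of longitude spans that × cos φ = 88204.0 m, so Δλ = -148.97 / 88204.0 × 3600 = -6.080″.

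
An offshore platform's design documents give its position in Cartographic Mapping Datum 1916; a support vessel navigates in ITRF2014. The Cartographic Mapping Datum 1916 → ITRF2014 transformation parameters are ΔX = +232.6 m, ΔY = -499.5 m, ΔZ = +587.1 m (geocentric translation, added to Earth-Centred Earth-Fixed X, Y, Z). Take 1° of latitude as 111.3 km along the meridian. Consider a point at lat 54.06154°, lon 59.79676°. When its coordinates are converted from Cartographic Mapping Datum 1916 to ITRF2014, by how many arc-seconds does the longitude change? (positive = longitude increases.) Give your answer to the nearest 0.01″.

sin φ = 0.809648, cos φ = 0.586916, sin λ = 0.864246, cos λ = 0.503069.
East component: ΔE = −sin λ·ΔX + cos λ·ΔY = −(0.864246)(232.6) + (0.503069)(-499.5) = -452.31 m.
1° of latitude spans 111300 m; at latitude φ, 1° of longitude spans that × cos φ = 65323.7 m, so Δλ = -452.31 / 65323.7 × 3600 = -24.927″.

Δλ = -24.93″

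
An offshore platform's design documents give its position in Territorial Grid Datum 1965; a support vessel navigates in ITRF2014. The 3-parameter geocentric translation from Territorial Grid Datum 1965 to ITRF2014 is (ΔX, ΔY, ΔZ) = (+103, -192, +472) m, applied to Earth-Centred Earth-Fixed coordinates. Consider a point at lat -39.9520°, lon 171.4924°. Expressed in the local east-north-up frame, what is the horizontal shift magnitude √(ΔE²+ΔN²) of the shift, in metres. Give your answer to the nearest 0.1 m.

At φ = -39.9520°, λ = 171.4924°: sin φ = -0.642146, cos φ = 0.766583, sin λ = 0.147941, cos λ = -0.988996.
ΔE = −sin λ·ΔX + cos λ·ΔY = −(0.147941)·(103) + (-0.988996)·(-192) = 174.65 m.
ΔN = −sin φ cos λ·ΔX − sin φ sin λ·ΔY + cos φ·ΔZ = −(-0.642146)(-0.988996)(103) − (-0.642146)(0.147941)(-192) + (0.766583)(472) = 278.17 m.
Horizontal magnitude = √(ΔE² + ΔN²) = √(174.65² + 278.17²) = 328.46 m.

328.5 m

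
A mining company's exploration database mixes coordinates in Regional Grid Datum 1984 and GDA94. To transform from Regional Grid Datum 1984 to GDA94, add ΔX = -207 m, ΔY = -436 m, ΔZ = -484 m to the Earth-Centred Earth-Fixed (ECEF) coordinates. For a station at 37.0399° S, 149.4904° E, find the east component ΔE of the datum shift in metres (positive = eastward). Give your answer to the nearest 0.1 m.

ΔE = 480.7 m

The local east axis at (φ, λ) is (−sin λ, cos λ, 0), so ΔE = −sin(149.4904°)·(-207) + cos(149.4904°)·(-436) = 480.72 m.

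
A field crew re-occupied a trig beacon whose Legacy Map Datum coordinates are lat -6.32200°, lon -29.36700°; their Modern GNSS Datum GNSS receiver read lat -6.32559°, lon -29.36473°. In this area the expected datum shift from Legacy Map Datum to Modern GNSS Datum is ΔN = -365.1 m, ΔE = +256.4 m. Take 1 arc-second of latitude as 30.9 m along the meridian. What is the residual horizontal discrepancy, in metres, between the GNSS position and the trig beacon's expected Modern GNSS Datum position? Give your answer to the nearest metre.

Observed coordinate differences: Δφ = -0.00359°, Δλ = +0.00227°.
Converting to metres (1° lat = 111240 m, cos φ = 0.993919): observed ΔN = -399.4 m, observed ΔE = 251.0 m.
Subtracting the expected shift leaves a residual of -399.4 − (-365.1) = -34.3 m north and 251.0 − (256.4) = -5.4 m east.
Residual distance = √((-34.3)² + (-5.4)²) = 34.7 m.

35 m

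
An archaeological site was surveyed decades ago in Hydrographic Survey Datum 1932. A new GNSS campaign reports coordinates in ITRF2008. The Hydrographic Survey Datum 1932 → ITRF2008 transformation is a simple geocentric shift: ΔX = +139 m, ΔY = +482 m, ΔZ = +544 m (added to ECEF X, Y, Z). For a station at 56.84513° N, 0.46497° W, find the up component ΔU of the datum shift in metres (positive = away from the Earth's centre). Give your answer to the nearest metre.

The local up (radial) axis is (cos φ cos λ, cos φ sin λ, sin φ), giving ΔU = 76.017 − 2.139 + 455.434 = 529.31 m.

ΔU = 529 m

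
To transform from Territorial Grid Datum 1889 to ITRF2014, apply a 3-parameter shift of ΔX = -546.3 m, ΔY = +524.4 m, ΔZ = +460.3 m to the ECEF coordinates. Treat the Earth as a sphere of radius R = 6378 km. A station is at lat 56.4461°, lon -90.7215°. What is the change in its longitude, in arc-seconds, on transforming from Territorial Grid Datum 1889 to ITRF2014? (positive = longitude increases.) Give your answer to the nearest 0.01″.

sin φ = 0.833366, cos φ = 0.552721, sin λ = -0.999921, cos λ = -0.012592.
East component: ΔE = −sin λ·ΔX + cos λ·ΔY = −(-0.999921)(-546.3) + (-0.012592)(524.4) = -552.86 m.
1° of latitude spans πR/180 = 111317 m; at latitude φ, 1° of longitude spans that × cos φ = 61527.3 m, so Δλ = -552.86 / 61527.3 × 3600 = -32.348″.

Δλ = -32.35″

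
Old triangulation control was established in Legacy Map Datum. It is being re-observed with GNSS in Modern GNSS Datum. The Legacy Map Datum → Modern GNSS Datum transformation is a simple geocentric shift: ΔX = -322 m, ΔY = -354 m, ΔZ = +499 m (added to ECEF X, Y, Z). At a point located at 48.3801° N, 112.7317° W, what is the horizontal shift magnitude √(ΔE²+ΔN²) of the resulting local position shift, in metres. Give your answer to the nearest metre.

At φ = 48.3801°, λ = -112.7317°: sin φ = 0.747567, cos φ = 0.664186, sin λ = -0.922324, cos λ = -0.386416.
ΔE = −sin λ·ΔX + cos λ·ΔY = −(-0.922324)·(-322) + (-0.386416)·(-354) = -160.20 m.
ΔN = −sin φ cos λ·ΔX − sin φ sin λ·ΔY + cos φ·ΔZ = −(0.747567)(-0.386416)(-322) − (0.747567)(-0.922324)(-354) + (0.664186)(499) = -5.67 m.
Horizontal magnitude = √(ΔE² + ΔN²) = √((-160.20)² + (-5.67)²) = 160.30 m.

160 m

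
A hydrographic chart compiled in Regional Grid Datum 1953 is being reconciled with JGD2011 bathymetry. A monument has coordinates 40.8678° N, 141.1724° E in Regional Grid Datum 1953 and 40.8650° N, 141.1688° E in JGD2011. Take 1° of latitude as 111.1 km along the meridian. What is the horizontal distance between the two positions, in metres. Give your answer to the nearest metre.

Δφ = 40.8650° − 40.8678° = -0.0028°; Δλ = 141.1688° − 141.1724° = -0.0036°.
ΔN = Δφ × 111100 = -311.1 m; ΔE = Δλ × 111100 × cos(40.8678°) = -0.0036 × 111100 × 0.756221 = -302.5 m.
Distance = √(ΔE² + ΔN²) = √((-302.5)² + (-311.1)²) = 433.9 m.

434 m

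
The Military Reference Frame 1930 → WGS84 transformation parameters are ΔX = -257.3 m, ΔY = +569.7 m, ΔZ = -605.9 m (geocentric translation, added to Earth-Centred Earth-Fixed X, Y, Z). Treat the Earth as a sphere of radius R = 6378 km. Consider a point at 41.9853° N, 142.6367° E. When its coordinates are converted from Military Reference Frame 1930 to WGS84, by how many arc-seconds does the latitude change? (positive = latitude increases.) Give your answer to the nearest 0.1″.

sin φ = 0.668940, cos φ = 0.743316, sin λ = 0.606867, cos λ = -0.794804.
North component: ΔN = −sin φ cos λ·ΔX − sin φ sin λ·ΔY + cos φ·ΔZ = −(0.668940)(-0.794804)(-257.3) − (0.668940)(0.606867)(569.7) + (0.743316)(-605.9) = -818.45 m.
1° of latitude spans πR/180 = 111317 m, so Δφ = -818.45 / 111317 × 3600 = -26.469″.

Δφ = -26.5″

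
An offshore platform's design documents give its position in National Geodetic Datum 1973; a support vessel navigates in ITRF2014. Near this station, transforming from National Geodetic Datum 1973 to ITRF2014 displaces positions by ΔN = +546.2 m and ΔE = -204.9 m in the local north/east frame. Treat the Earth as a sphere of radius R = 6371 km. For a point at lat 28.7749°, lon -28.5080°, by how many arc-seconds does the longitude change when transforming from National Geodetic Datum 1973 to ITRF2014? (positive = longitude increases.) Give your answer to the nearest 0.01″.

At latitude 28.7749°, cos φ = 0.876518.
One radian of longitude at latitude φ spans R cos φ, so Δλ = ΔE / (R cos φ) = -204.9 / (6371000 × 0.876518) = -3.6692e-05 rad = -7.568″.

Δλ = -7.57″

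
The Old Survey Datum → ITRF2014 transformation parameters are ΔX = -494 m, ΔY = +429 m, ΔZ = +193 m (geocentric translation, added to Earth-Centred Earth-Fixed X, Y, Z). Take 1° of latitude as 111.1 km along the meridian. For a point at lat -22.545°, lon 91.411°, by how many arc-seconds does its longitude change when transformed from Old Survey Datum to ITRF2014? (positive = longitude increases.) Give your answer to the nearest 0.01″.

sin φ = -0.383409, cos φ = 0.923579, sin λ = 0.999697, cos λ = -0.024624.
East component: ΔE = −sin λ·ΔX + cos λ·ΔY = −(0.999697)(-494) + (-0.024624)(429) = 483.29 m.
1° of latitude spans 111100 m; at latitude φ, 1° of longitude spans that × cos φ = 102609.6 m, so Δλ = 483.29 / 102609.6 × 3600 = 16.956″.

Δλ = 16.96″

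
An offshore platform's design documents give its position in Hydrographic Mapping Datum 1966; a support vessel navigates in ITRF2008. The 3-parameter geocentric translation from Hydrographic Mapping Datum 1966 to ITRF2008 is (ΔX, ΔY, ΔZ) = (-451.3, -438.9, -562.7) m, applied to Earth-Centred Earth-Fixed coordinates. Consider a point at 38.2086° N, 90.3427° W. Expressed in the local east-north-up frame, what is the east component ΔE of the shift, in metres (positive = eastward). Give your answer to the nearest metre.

At φ = 38.2086°, λ = -90.3427°: sin φ = 0.618526, cos φ = 0.785764, sin λ = -0.999982, cos λ = -0.005981.
ΔE = −sin λ·ΔX + cos λ·ΔY = −(-0.999982)·(-451.3) + (-0.005981)·(-438.9) = -448.67 m.

ΔE = -449 m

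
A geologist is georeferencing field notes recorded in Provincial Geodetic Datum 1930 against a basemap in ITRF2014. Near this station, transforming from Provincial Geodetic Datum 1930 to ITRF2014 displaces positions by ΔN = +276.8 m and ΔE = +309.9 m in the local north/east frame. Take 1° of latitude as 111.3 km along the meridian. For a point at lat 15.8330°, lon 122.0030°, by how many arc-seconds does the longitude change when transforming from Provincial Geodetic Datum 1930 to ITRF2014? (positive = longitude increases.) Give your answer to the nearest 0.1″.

Δλ = 10.4″

At latitude 15.8330°, cos φ = 0.962061.
1° of longitude at this latitude = 111.3 × cos φ = 107.08 km, so Δλ = 309.9 / 107077.4 = 0.0028942° = 10.419″.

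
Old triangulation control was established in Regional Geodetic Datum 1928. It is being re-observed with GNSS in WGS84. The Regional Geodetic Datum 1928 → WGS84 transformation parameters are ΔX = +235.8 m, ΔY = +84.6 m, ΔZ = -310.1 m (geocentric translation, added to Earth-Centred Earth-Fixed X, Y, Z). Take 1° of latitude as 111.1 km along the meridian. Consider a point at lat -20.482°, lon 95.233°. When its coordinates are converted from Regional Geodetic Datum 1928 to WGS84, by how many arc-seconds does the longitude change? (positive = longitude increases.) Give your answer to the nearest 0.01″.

sin φ = -0.349913, cos φ = 0.936782, sin λ = 0.995832, cos λ = -0.091206.
East component: ΔE = −sin λ·ΔX + cos λ·ΔY = −(0.995832)(235.8) + (-0.091206)(84.6) = -242.53 m.
1° of latitude spans 111100 m; at latitude φ, 1° of longitude spans that × cos φ = 104076.5 m, so Δλ = -242.53 / 104076.5 × 3600 = -8.389″.

Δλ = -8.39″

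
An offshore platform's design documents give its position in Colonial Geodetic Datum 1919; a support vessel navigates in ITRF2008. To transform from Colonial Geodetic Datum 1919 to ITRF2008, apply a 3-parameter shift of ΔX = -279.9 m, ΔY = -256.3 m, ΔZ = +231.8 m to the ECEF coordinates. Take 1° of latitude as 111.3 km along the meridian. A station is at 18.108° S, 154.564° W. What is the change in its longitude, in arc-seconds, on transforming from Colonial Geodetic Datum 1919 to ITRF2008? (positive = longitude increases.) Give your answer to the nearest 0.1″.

Δλ = 3.8″

sin φ = -0.310809, cos φ = 0.950472, sin λ = -0.429503, cos λ = -0.903066.
East component: ΔE = −sin λ·ΔX + cos λ·ΔY = −(-0.429503)(-279.9) + (-0.903066)(-256.3) = 111.24 m.
1° of latitude spans 111300 m; at latitude φ, 1° of longitude spans that × cos φ = 105787.6 m, so Δλ = 111.24 / 105787.6 × 3600 = 3.785″.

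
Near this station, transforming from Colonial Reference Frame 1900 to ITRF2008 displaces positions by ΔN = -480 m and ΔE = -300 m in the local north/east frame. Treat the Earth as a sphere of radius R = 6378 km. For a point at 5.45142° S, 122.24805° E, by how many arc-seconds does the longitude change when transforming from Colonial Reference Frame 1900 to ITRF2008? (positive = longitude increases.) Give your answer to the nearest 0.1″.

Δλ = -9.7″

At latitude -5.45142°, cos φ = 0.995477.
One radian of longitude at latitude φ spans R cos φ, so Δλ = ΔE / (R cos φ) = -300.0 / (6378000 × 0.995477) = -4.7250e-05 rad = -9.746″.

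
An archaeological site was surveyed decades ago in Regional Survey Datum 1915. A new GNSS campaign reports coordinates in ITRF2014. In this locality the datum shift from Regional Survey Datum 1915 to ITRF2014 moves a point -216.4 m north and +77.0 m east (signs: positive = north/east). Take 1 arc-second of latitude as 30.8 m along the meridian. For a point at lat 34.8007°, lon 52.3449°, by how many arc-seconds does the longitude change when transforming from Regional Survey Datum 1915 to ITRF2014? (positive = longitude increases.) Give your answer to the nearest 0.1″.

At latitude 34.8007°, cos φ = 0.821142.
1″ of longitude at this latitude = 30.80 × cos φ = 25.2912 m, so Δλ = 77.0 / 25.2912 = 3.045″.

Δλ = 3.0″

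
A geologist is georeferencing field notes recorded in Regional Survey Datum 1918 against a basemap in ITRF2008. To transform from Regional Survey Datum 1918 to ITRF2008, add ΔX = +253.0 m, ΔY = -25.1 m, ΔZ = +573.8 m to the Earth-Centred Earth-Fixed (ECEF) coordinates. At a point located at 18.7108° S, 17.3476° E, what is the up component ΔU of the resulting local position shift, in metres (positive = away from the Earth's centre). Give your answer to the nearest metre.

ΔU = 38 m

The local up (radial) axis is (cos φ cos λ, cos φ sin λ, sin φ), giving ΔU = 228.729 − 7.088 − 184.070 = 37.57 m.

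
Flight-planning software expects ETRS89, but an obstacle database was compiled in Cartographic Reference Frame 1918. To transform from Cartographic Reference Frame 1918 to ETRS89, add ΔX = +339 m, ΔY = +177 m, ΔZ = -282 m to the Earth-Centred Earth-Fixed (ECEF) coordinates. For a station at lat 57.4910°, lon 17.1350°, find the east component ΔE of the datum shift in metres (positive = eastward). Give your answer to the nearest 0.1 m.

The local east axis at (φ, λ) is (−sin λ, cos λ, 0), so ΔE = −sin(17.1350°)·339 + cos(17.1350°)·177 = 69.27 m.

ΔE = 69.3 m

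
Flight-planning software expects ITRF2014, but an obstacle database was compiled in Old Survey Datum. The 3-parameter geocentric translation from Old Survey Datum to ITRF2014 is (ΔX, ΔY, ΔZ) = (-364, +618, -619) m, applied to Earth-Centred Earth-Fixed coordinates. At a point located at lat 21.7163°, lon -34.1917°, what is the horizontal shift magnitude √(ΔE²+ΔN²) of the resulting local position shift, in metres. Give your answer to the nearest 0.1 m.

At φ = 21.7163°, λ = -34.1917°: sin φ = 0.370011, cos φ = 0.929027, sin λ = -0.561964, cos λ = 0.827162.
ΔE = −sin λ·ΔX + cos λ·ΔY = −(-0.561964)·(-364) + (0.827162)·(618) = 306.63 m.
ΔN = −sin φ cos λ·ΔX − sin φ sin λ·ΔY + cos φ·ΔZ = −(0.370011)(0.827162)(-364) − (0.370011)(-0.561964)(618) + (0.929027)(-619) = -335.16 m.
Horizontal magnitude = √(ΔE² + ΔN²) = √(306.63² + (-335.16)²) = 454.26 m.

454.3 m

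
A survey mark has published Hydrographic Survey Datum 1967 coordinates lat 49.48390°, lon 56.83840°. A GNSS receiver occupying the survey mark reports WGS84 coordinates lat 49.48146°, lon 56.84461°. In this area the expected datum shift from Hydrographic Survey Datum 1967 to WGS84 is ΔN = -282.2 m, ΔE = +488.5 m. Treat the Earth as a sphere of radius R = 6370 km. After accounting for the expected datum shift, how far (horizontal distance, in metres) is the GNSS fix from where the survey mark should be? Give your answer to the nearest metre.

41 m

Observed coordinate differences: Δφ = -0.00244°, Δλ = +0.00621°.
Converting to metres (1° lat = 111177 m, cos φ = 0.649662): observed ΔN = -271.3 m, observed ΔE = 448.5 m.
Subtracting the expected shift leaves a residual of -271.3 − (-282.2) = 10.9 m north and 448.5 − (488.5) = -40.0 m east.
Residual distance = √(10.9² + (-40.0)²) = 41.4 m.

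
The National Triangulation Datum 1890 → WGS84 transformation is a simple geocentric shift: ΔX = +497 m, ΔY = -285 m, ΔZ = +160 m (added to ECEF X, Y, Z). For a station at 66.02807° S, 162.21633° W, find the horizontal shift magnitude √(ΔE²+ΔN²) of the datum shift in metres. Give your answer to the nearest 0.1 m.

The local east axis at (φ, λ) is (−sin λ, cos λ, 0), so ΔE = −sin(-162.21633°)·497 + cos(-162.21633°)·(-285) = 423.18 m.
The local north axis is (−sin φ cos λ, −sin φ sin λ, cos φ), giving ΔN = -432.431 + 79.538 + 65.006 = -287.89 m.
Horizontal magnitude = √(ΔE² + ΔN²) = √(423.18² + (-287.89)²) = 511.82 m.

511.8 m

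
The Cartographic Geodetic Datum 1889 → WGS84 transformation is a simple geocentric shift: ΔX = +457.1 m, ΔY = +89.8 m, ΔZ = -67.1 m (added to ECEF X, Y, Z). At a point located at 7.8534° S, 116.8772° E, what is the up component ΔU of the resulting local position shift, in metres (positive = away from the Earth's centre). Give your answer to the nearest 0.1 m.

The local up (radial) axis is (cos φ cos λ, cos φ sin λ, sin φ), giving ΔU = -204.708 + 79.348 + 9.168 = -116.19 m.

ΔU = -116.2 m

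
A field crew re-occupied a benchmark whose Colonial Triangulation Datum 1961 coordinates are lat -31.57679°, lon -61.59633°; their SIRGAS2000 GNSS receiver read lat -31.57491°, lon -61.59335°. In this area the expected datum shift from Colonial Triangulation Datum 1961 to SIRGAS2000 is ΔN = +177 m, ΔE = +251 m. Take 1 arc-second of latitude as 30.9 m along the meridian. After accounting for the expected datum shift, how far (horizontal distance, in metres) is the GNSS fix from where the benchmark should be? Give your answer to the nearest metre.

Observed coordinate differences: Δφ = +0.00188°, Δλ = +0.00298°.
Converting to metres (1° lat = 111240 m, cos φ = 0.851939): observed ΔN = 209.1 m, observed ΔE = 282.4 m.
Subtracting the expected shift leaves a residual of 209.1 − (177) = 32.1 m north and 282.4 − (251) = 31.4 m east.
Residual distance = √(32.1² + 31.4²) = 44.9 m.

45 m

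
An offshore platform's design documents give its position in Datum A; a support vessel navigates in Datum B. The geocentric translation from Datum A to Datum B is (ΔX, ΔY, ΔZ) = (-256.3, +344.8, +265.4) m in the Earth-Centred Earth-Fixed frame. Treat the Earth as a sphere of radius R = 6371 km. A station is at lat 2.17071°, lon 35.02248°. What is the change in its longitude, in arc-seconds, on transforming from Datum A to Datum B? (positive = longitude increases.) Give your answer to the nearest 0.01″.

Δλ = 13.91″

sin φ = 0.037877, cos φ = 0.999282, sin λ = 0.573898, cos λ = 0.818927.
East component: ΔE = −sin λ·ΔX + cos λ·ΔY = −(0.573898)(-256.3) + (0.818927)(344.8) = 429.46 m.
1° of latitude spans πR/180 = 111195 m; at latitude φ, 1° of longitude spans that × cos φ = 111115.1 m, so Δλ = 429.46 / 111115.1 × 3600 = 13.914″.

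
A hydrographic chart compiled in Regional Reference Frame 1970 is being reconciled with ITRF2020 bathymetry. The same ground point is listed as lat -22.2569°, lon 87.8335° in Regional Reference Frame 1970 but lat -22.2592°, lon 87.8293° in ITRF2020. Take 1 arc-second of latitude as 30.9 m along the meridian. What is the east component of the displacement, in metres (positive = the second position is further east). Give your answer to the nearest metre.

ΔE = -432 m

Δφ = -22.2592° − -22.2569° = -0.0023°; Δλ = 87.8293° − 87.8335° = -0.0042°.
1° of latitude = 3600 × 30.90 = 111240 m.
ΔN = Δφ × 111240 = -255.9 m; ΔE = Δλ × 111240 × cos(-22.2569°) = -0.0042 × 111240 × 0.925495 = -432.4 m.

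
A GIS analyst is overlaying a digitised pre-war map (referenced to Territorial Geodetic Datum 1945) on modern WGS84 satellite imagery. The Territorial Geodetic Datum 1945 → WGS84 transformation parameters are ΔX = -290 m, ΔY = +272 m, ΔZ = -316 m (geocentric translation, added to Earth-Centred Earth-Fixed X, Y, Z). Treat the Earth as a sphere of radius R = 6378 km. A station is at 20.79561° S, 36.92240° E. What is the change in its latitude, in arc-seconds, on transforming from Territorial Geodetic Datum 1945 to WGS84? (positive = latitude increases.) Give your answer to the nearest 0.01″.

sin φ = -0.355035, cos φ = 0.934853, sin λ = 0.600733, cos λ = 0.799450.
North component: ΔN = −sin φ cos λ·ΔX − sin φ sin λ·ΔY + cos φ·ΔZ = −(-0.355035)(0.799450)(-290) − (-0.355035)(0.600733)(272) + (0.934853)(-316) = -319.71 m.
1° of latitude spans πR/180 = 111317 m, so Δφ = -319.71 / 111317 × 3600 = -10.340″.

Δφ = -10.34″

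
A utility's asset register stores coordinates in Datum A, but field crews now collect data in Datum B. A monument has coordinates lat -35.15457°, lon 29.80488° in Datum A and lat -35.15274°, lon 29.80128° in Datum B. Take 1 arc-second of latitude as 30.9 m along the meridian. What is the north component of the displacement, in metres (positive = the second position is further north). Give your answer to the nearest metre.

ΔN = 204 m

Δφ = -35.15274° − -35.15457° = +0.00183°; Δλ = 29.80128° − 29.80488° = -0.00360°.
1° of latitude = 3600 × 30.90 = 111240 m.
ΔN = Δφ × 111240 = 203.6 m; ΔE = Δλ × 111240 × cos(-35.15457°) = -0.00360 × 111240 × 0.817602 = -327.4 m.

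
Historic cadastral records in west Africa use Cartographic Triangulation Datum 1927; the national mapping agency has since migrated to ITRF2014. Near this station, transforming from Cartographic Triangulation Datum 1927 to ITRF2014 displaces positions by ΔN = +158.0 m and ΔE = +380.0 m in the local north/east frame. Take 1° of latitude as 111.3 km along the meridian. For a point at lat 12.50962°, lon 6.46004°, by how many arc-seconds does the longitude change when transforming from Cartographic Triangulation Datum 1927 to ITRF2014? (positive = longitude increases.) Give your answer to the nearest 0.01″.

Δλ = 12.59″

At latitude 12.50962°, cos φ = 0.976260.
1° of longitude at this latitude = 111.3 × cos φ = 108.66 km, so Δλ = 380.0 / 108657.7 = 0.0034972° = 12.590″.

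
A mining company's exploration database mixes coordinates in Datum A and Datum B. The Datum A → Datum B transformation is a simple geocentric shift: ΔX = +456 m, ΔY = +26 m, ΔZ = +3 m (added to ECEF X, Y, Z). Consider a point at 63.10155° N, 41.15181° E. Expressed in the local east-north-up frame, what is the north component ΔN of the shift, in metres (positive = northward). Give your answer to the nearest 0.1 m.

ΔN = -320.1 m

The local north axis is (−sin φ cos λ, −sin φ sin λ, cos φ), giving ΔN = -306.206 − 15.258 + 1.357 = -320.11 m.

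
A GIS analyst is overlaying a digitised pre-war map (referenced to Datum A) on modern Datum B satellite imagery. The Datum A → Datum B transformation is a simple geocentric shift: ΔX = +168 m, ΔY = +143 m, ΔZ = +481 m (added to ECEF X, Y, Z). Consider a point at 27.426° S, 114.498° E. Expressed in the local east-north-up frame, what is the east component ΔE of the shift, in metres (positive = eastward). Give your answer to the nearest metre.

At φ = -27.426°, λ = 114.498°: sin φ = -0.460603, cos φ = 0.887606, sin λ = 0.909976, cos λ = -0.414661.
ΔE = −sin λ·ΔX + cos λ·ΔY = −(0.909976)·(168) + (-0.414661)·(143) = -212.17 m.

ΔE = -212 m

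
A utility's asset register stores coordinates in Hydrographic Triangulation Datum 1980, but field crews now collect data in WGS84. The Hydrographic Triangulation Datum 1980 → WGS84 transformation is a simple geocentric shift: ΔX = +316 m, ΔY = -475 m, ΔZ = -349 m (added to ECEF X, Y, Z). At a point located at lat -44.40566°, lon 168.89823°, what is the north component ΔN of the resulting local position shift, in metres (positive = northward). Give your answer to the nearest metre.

ΔN = -530 m

At φ = -44.40566°, λ = 168.89823°: sin φ = -0.699734, cos φ = 0.714404, sin λ = 0.192552, cos λ = -0.981287.
ΔN = −sin φ cos λ·ΔX − sin φ sin λ·ΔY + cos φ·ΔZ = −(-0.699734)(-0.981287)(316) − (-0.699734)(0.192552)(-475) + (0.714404)(-349) = -530.30 m.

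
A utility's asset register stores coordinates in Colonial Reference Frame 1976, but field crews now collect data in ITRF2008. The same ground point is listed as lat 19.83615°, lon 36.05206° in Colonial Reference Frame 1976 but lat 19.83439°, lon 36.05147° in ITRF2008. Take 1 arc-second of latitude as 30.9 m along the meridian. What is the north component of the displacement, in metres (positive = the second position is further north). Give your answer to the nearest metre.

ΔN = -196 m

Δφ = 19.83439° − 19.83615° = -0.00176°; Δλ = 36.05147° − 36.05206° = -0.00059°.
1° of latitude = 3600 × 30.90 = 111240 m.
ΔN = Δφ × 111240 = -195.8 m; ΔE = Δλ × 111240 × cos(19.83615°) = -0.00059 × 111240 × 0.940667 = -61.7 m.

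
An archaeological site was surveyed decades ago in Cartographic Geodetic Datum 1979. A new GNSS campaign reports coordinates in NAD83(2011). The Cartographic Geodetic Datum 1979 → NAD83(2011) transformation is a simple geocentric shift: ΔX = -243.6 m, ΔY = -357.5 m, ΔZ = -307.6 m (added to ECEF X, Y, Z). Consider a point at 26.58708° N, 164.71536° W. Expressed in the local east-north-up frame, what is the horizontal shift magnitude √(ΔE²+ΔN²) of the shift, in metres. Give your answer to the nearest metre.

The local east axis at (φ, λ) is (−sin λ, cos λ, 0), so ΔE = −sin(-164.71536°)·(-243.6) + cos(-164.71536°)·(-357.5) = 280.64 m.
The local north axis is (−sin φ cos λ, −sin φ sin λ, cos φ), giving ΔN = -105.169 − 42.179 − 275.073 = -422.42 m.
Horizontal magnitude = √(ΔE² + ΔN²) = √(280.64² + (-422.42)²) = 507.15 m.

507 m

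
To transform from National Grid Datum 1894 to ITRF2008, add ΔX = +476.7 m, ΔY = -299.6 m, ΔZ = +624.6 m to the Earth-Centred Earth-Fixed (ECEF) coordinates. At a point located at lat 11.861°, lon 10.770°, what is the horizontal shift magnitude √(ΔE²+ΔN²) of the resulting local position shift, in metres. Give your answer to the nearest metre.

651 m

At φ = 11.861°, λ = 10.770°: sin φ = 0.205538, cos φ = 0.978649, sin λ = 0.186867, cos λ = 0.982385.
ΔE = −sin λ·ΔX + cos λ·ΔY = −(0.186867)·(476.7) + (0.982385)·(-299.6) = -383.40 m.
ΔN = −sin φ cos λ·ΔX − sin φ sin λ·ΔY + cos φ·ΔZ = −(0.205538)(0.982385)(476.7) − (0.205538)(0.186867)(-299.6) + (0.978649)(624.6) = 526.52 m.
Horizontal magnitude = √(ΔE² + ΔN²) = √((-383.40)² + 526.52²) = 651.32 m.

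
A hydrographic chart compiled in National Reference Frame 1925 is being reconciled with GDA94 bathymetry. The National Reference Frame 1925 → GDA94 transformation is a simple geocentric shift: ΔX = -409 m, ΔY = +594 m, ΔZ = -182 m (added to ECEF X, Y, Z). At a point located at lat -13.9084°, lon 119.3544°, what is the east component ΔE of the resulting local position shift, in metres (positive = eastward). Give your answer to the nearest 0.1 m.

The local east axis at (φ, λ) is (−sin λ, cos λ, 0), so ΔE = −sin(119.3544°)·(-409) + cos(119.3544°)·594 = 65.30 m.

ΔE = 65.3 m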